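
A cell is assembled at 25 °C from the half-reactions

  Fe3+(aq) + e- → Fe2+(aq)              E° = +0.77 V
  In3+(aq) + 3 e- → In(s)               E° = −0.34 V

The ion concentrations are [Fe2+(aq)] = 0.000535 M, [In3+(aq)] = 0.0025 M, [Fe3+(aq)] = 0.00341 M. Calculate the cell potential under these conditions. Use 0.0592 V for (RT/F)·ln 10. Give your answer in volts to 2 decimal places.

+1.21 V

The Fe³⁺/Fe²⁺ couple has the more positive E°, so it is the cathode; In³⁺/In is the anode.
The standard potential is +0.77 − (−0.34) = +1.11 V and the balanced reaction transfers n = 3 electrons.
For the overall reaction 3 Fe3+(aq) + In(s) → 3 Fe2+(aq) + In3+(aq), Q = ([Fe2+(aq)]^3·[In3+(aq)]) / [Fe3+(aq)]^3 = 9.65×10^−6, giving log Q = −5.015.
By the Nernst equation, E = +1.11 − (0.0592/3)·(−5.015) = +1.21 V.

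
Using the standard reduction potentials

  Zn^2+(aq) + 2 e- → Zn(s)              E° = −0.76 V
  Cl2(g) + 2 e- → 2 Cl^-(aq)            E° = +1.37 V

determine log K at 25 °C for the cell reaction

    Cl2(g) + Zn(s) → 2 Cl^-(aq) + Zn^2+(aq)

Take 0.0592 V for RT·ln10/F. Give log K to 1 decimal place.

log K = 72.0

The Cl₂/Cl⁻ couple is reduced (cathode); E°cell = +1.37 − (−0.76) = +2.13 V with n = 2.
At equilibrium E = 0, so log K = nE°cell / 0.0592 = (2)(+2.13) / 0.0592 = 72.0.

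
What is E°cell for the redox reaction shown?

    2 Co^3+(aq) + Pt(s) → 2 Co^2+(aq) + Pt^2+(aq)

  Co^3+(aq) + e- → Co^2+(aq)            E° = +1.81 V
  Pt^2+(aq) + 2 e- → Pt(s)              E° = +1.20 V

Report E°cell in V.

In the reaction as written, Co^3+(aq) is reduced (cathode) and Pt^2+(aq) is produced by oxidation at the anode.
E°cell = E°(cathode) − E°(anode) = +1.81 − (+1.20) = +0.61 V.

+0.61 V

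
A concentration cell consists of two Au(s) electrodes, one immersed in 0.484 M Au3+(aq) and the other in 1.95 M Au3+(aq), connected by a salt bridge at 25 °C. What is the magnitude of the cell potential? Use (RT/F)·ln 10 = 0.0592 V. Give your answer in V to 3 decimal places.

For a concentration cell E°cell = 0, since both electrodes use the same couple.
The compartment with the higher Au3+(aq) concentration (1.95 M) acts as the cathode; ions are reduced there and produced at the dilute (0.484 M) anode.
With n = 3, Ecell = −(0.0592/3)·log([dilute]/[conc]) = −(0.0592/3)·log(0.484/1.95) = +0.012 V.

0.012 V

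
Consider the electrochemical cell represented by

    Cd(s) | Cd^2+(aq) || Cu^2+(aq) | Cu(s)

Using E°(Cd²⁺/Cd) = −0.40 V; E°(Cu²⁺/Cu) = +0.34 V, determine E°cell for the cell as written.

+0.74 V

By convention the left-hand electrode in cell notation is the anode (oxidation) and the right-hand electrode is the cathode (reduction).
E°cell = E°(right) − E°(left) = +0.34 − (−0.40) = +0.74 V.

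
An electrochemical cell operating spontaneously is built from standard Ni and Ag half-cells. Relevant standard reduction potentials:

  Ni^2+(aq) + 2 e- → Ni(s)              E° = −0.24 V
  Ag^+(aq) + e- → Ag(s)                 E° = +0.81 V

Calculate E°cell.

The Ag⁺/Ag couple has the higher E°, so Ag ion is reduced (cathode) and Ni is oxidized (anode).
E°cell = E°(cathode) − E°(anode) = +0.81 − (−0.24) = +1.05 V.

+1.05 V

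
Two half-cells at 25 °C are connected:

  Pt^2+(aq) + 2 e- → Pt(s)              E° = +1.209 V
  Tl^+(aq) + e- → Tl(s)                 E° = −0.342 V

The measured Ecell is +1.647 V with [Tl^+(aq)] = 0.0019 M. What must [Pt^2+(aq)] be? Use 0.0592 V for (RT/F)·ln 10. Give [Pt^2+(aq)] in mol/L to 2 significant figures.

The Pt²⁺/Pt couple has the larger reduction potential, so it is the cathode: E°cell = +1.209 − (−0.342) = +1.551 V and n = 2.
Since E = E° − (0.0592/n)·log Q, log Q = n(E° − E)/0.0592 = −3.243.
The balanced reaction is Pt^2+(aq) + 2 Tl(s) → Pt(s) + 2 Tl^+(aq), so Q = [Tl^+(aq)]^2 / [Pt^2+(aq)].
Solving for the unknown gives log [Pt^2+(aq)] = −2.199, so [Pt^2+(aq)] ≈ 0.0063 M.

0.0063 M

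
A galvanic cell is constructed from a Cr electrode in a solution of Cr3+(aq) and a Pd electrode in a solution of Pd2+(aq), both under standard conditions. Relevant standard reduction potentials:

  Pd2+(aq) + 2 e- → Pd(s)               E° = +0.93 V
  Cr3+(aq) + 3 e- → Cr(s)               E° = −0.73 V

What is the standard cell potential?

The Pd²⁺/Pd couple has the higher E°, so Pd ion is reduced (cathode) and Cr is oxidized (anode).
E°cell = E°(cathode) − E°(anode) = +0.93 − (−0.73) = +1.66 V.

+1.66 V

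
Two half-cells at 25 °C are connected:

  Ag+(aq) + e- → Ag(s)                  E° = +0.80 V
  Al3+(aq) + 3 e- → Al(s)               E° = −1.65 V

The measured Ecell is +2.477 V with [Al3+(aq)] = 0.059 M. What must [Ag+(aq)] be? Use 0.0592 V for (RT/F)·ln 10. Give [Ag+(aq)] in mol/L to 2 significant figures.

1.1 M

With Ag⁺/Ag at the cathode and Al³⁺/Al at the anode, E°cell = +0.80 − (−1.65) = +2.45 V (n = 3).
From the Nernst equation, log Q = n(E° − E)/0.0592 = 3·(+2.45 − (+2.477))/0.0592 = −1.368.
The balanced reaction is 3 Ag+(aq) + Al(s) → 3 Ag(s) + Al3+(aq), so Q = [Al3+(aq)] / [Ag+(aq)]^3.
Substituting the known concentrations and solving, log [Ag+(aq)] = 0.046 and [Ag+(aq)] = 1.1 M.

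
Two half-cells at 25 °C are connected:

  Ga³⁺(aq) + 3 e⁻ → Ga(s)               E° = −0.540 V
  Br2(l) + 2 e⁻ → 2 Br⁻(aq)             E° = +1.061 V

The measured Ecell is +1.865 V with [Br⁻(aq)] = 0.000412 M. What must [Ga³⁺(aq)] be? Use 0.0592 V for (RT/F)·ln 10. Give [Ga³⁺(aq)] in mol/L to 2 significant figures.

With Br₂/Br⁻ at the cathode and Ga³⁺/Ga at the anode, E°cell = +1.061 − (−0.540) = +1.601 V (n = 6).
Since E = E° − (0.0592/n)·log Q, log Q = n(E° − E)/0.0592 = −26.757.
For 3 Br2(l) + 2 Ga(s) → 6 Br⁻(aq) + 2 Ga³⁺(aq), the reaction quotient is Q = [Br⁻(aq)]^6·[Ga³⁺(aq)]^2.
Solving for the unknown gives log [Ga³⁺(aq)] = −3.223, so [Ga³⁺(aq)] ≈ 0.00060 M.

0.00060 M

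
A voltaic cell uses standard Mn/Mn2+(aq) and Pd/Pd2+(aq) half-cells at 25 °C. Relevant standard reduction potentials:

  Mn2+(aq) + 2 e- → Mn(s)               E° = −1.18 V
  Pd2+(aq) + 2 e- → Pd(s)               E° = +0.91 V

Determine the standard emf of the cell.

The Pd²⁺/Pd couple has the higher E°, so Pd ion is reduced (cathode) and Mn is oxidized (anode).
E°cell = E°(cathode) − E°(anode) = +0.91 − (−1.18) = +2.09 V.

+2.09 V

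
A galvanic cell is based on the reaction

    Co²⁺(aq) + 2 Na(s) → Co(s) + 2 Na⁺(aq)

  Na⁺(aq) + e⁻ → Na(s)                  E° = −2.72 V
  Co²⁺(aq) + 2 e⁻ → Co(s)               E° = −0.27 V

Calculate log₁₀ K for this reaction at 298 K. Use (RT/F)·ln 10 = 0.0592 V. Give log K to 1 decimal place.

The Co²⁺/Co couple is reduced (cathode); E°cell = −0.27 − (−2.72) = +2.45 V with n = 2.
At equilibrium E = 0, so log K = nE°cell / 0.0592 = (2)(+2.45) / 0.0592 = 82.8.

log K = 82.8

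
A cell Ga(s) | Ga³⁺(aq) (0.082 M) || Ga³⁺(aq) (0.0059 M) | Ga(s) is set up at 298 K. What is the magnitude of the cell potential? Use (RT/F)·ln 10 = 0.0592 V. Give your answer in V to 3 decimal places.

0.023 V

For a concentration cell E°cell = 0, since both electrodes use the same couple.
The compartment with the higher Ga³⁺(aq) concentration (0.082 M) acts as the cathode; ions are reduced there and produced at the dilute (0.0059 M) anode.
With n = 3, Ecell = −(0.0592/3)·log([dilute]/[conc]) = −(0.0592/3)·log(0.0059/0.082) = +0.023 V.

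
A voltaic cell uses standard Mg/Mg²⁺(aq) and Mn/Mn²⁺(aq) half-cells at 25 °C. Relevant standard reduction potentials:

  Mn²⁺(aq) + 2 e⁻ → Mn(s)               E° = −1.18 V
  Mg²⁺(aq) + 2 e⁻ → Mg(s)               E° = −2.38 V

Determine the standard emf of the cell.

+1.20 V

Of the two couples in this cell, the one with the more positive reduction potential is reduced at the cathode: here that is Mn²⁺/Mn (−1.18 V); Mg²⁺/Mg (−2.38 V) is the anode.
E°cell = E°(cathode) − E°(anode) = −1.18 − (−2.38) = +1.20 V.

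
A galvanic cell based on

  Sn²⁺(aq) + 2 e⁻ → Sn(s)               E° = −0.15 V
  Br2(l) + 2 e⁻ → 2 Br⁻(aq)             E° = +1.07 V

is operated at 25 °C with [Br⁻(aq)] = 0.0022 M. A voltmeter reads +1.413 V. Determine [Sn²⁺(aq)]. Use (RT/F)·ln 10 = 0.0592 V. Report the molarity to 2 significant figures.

0.062 M

The Br₂/Br⁻ couple has the larger reduction potential, so it is the cathode: E°cell = +1.07 − (−0.15) = +1.22 V and n = 2.
From the Nernst equation, log Q = n(E° − E)/0.0592 = 2·(+1.22 − (+1.413))/0.0592 = −6.520.
For Br2(l) + Sn(s) → 2 Br⁻(aq) + Sn²⁺(aq), the reaction quotient is Q = [Br⁻(aq)]^2·[Sn²⁺(aq)].
Substituting the known concentrations and solving, log [Sn²⁺(aq)] = −1.205 and [Sn²⁺(aq)] = 0.062 M.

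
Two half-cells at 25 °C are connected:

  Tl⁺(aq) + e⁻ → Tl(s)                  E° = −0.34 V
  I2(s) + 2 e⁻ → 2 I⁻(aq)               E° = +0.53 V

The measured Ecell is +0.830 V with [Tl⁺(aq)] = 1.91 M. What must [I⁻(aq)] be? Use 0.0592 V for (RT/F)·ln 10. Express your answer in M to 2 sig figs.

With I₂/I⁻ at the cathode and Tl⁺/Tl at the anode, E°cell = +0.53 − (−0.34) = +0.87 V (n = 2).
Rearranging E = E° − (0.0592/n)·log Q gives log Q = 2(+0.87 − (+0.830))/0.0592 = 1.351.
Balancing electrons gives I2(s) + 2 Tl(s) → 2 I⁻(aq) + 2 Tl⁺(aq); thus Q = [I⁻(aq)]^2·[Tl⁺(aq)]^2.
Solving for the unknown gives log [I⁻(aq)] = 0.394, so [I⁻(aq)] ≈ 2.5 M.

2.5 M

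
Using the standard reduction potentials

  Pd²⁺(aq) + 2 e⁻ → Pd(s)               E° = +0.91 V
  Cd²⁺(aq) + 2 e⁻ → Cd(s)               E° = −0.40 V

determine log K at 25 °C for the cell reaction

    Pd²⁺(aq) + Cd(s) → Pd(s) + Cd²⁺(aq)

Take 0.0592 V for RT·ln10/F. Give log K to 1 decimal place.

The Pd²⁺/Pd couple is reduced (cathode); E°cell = +0.91 − (−0.40) = +1.31 V with n = 2.
At equilibrium E = 0, so log K = nE°cell / 0.0592 = (2)(+1.31) / 0.0592 = 44.3.

log K = 44.3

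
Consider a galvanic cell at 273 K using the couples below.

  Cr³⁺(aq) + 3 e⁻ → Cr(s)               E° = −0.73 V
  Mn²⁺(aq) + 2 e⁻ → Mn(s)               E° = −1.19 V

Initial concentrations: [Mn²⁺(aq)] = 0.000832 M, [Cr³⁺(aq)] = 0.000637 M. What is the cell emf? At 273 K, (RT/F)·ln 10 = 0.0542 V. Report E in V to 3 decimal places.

+0.486 V

The Cr³⁺/Cr couple has the more positive E°, so it is the cathode; Mn²⁺/Mn is the anode.
E°cell = −0.73 − (−1.19) = +0.46 V, with n = 6 electrons transferred.
The balanced reaction is 2 Cr³⁺(aq) + 3 Mn(s) → 2 Cr(s) + 3 Mn²⁺(aq), so Q = [Mn²⁺(aq)]^3 / [Cr³⁺(aq)]^2 = 0.00142 and log Q = −2.848.
Applying E = E° − (RT ln10/nF)·log Q gives +0.46 − (0.0542/6)(−2.848) = +0.486 V.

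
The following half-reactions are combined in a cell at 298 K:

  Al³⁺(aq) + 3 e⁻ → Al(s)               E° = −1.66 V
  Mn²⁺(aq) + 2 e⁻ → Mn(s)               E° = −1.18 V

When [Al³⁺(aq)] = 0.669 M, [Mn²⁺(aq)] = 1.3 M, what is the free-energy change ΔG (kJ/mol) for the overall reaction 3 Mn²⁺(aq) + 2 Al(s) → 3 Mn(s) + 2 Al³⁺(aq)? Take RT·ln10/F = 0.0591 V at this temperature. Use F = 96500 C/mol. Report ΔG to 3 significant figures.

E°cell = −1.18 − (−1.66) = +0.48 V; the balanced reaction transfers n = 6 electrons.
Here Q = [Al³⁺(aq)]^2 / [Mn²⁺(aq)]^3 = 0.204 (log Q = −0.691), giving E = +0.48 − (0.0591/6)·(−0.691) = +0.4868 V.
ΔG = −nFE = −(6)(96500)(+0.4868) J/mol = −282 kJ/mol.

−282 kJ/mol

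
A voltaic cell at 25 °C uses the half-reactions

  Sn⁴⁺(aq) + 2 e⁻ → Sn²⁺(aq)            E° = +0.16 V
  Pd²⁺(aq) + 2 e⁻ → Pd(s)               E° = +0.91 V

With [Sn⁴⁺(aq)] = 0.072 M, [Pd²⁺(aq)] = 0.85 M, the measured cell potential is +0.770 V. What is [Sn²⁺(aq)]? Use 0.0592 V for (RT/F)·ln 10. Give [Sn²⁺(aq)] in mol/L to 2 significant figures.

With Pd²⁺/Pd at the cathode and Sn⁴⁺/Sn²⁺ at the anode, E°cell = +0.91 − (+0.16) = +0.75 V (n = 2).
From the Nernst equation, log Q = n(E° − E)/0.0592 = 2·(+0.75 − (+0.770))/0.0592 = −0.676.
Balancing electrons gives Pd²⁺(aq) + Sn²⁺(aq) → Pd(s) + Sn⁴⁺(aq); thus Q = [Sn⁴⁺(aq)] / ([Pd²⁺(aq)]·[Sn²⁺(aq)]).
Substituting the known concentrations and solving, log [Sn²⁺(aq)] = −0.396 and [Sn²⁺(aq)] = 0.40 M.

0.40 M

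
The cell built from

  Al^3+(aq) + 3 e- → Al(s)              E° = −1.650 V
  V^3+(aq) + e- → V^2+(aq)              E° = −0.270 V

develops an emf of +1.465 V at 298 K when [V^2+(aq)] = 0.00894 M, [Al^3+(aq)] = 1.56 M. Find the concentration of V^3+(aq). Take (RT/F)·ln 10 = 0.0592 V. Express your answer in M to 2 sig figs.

With V³⁺/V²⁺ at the cathode and Al³⁺/Al at the anode, E°cell = −0.270 − (−1.650) = +1.380 V (n = 3).
Rearranging E = E° − (0.0592/n)·log Q gives log Q = 3(+1.380 − (+1.465))/0.0592 = −4.307.
For 3 V^3+(aq) + Al(s) → 3 V^2+(aq) + Al^3+(aq), the reaction quotient is Q = ([V^2+(aq)]^3·[Al^3+(aq)]) / [V^3+(aq)]^3.
Solving for the unknown gives log [V^3+(aq)] = −0.549, so [V^3+(aq)] ≈ 0.28 M.

0.28 M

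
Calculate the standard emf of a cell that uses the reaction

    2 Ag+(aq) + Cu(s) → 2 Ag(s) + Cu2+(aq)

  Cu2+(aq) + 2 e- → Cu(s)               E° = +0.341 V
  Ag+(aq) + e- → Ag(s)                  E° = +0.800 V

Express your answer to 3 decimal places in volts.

Ag+(aq) gains electrons, so the Ag⁺/Ag couple is the cathode; the Cu²⁺/Cu couple is the anode.
E°cell = E°(cathode) − E°(anode) = +0.800 − (+0.341) = +0.459 V.

+0.459 V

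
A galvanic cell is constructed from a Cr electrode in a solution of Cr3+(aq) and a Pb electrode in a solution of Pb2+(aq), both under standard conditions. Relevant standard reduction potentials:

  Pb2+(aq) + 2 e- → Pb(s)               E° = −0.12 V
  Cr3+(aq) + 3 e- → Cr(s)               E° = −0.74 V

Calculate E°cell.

+0.62 V

The Pb²⁺/Pb couple has the higher E°, so Pb ion is reduced (cathode) and Cr is oxidized (anode).
E°cell = E°(cathode) − E°(anode) = −0.12 − (−0.74) = +0.62 V.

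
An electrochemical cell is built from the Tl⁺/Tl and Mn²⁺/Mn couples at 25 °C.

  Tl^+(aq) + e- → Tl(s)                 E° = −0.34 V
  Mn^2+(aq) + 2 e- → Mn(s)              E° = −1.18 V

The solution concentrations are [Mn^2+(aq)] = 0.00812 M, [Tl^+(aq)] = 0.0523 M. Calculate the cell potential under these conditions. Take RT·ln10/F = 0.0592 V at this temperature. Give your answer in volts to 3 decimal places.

Tl⁺/Tl is reduced (cathode, E° = −0.34 V) and Mn²⁺/Mn is oxidized (anode).
E°cell = −0.34 − (−1.18) = +0.84 V, with n = 2 electrons transferred.
The balanced reaction is 2 Tl^+(aq) + Mn(s) → 2 Tl(s) + Mn^2+(aq), so Q = [Mn^2+(aq)] / [Tl^+(aq)]^2 = 2.97 and log Q = 0.473.
Applying E = E° − (RT ln10/nF)·log Q gives +0.84 − (0.0592/2)(0.473) = +0.826 V.

+0.826 V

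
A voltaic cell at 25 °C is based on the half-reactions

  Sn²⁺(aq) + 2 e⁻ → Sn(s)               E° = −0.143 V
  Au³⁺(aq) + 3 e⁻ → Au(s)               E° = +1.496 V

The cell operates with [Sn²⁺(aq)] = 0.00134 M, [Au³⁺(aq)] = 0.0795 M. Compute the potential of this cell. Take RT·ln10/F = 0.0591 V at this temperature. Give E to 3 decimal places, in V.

+1.702 V

Since E°(Au³⁺/Au) > E°(Sn²⁺/Sn), Au³⁺/Au serves as the cathode.
E°cell = +1.496 − (−0.143) = +1.639 V, with n = 6 electrons transferred.
For the overall reaction 2 Au³⁺(aq) + 3 Sn(s) → 2 Au(s) + 3 Sn²⁺(aq), Q = [Sn²⁺(aq)]^3 / [Au³⁺(aq)]^2 = 3.81×10^−7, giving log Q = −6.419.
E = E° − (0.0591/n)·log Q = +1.639 − (0.0591/6)(−6.419) = +1.702 V.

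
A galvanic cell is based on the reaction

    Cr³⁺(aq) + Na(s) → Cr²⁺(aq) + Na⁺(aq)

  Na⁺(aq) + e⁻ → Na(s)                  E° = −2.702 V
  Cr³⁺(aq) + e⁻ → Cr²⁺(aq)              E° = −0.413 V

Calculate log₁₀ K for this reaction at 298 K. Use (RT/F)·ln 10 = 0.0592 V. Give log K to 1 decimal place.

log K = 38.7

The Cr³⁺/Cr²⁺ couple is reduced (cathode); E°cell = −0.413 − (−2.702) = +2.289 V with n = 1.
At equilibrium E = 0, so log K = nE°cell / 0.0592 = (1)(+2.289) / 0.0592 = 38.7.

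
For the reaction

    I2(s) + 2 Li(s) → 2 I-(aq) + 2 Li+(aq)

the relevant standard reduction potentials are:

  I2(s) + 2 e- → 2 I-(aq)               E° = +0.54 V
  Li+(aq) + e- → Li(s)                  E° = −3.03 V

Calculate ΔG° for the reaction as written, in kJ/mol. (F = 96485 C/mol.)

−689 kJ/mol

In the reaction as written I2(s) is reduced, so the I₂/I⁻ couple is the cathode and Li⁺/Li is the anode.
E°cell = +0.54 − (−3.03) = +3.57 V; balancing electrons gives n = 2.
ΔG° = −nFE°cell = −(2)(96485)(+3.57) J/mol = −689 kJ/mol.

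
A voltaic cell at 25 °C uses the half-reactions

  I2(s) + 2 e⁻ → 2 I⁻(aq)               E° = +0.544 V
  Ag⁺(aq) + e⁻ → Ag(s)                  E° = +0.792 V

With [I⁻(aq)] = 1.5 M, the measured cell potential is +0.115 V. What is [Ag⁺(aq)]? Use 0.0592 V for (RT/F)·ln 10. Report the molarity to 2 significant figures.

0.0038 M

With Ag⁺/Ag at the cathode and I₂/I⁻ at the anode, E°cell = +0.792 − (+0.544) = +0.248 V (n = 2).
Rearranging E = E° − (0.0592/n)·log Q gives log Q = 2(+0.248 − (+0.115))/0.0592 = 4.493.
Balancing electrons gives 2 Ag⁺(aq) + 2 I⁻(aq) → 2 Ag(s) + I2(s); thus Q = 1 / ([Ag⁺(aq)]^2·[I⁻(aq)]^2).
Solving for the unknown gives log [Ag⁺(aq)] = −2.423, so [Ag⁺(aq)] ≈ 0.0038 M.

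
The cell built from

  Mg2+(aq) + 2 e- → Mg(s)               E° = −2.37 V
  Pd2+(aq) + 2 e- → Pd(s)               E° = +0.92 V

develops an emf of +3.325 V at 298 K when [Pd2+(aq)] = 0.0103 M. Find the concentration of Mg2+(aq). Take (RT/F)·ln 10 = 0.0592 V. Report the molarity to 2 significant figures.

0.00068 M

The Pd²⁺/Pd couple has the larger reduction potential, so it is the cathode: E°cell = +0.92 − (−2.37) = +3.29 V and n = 2.
Since E = E° − (0.0592/n)·log Q, log Q = n(E° − E)/0.0592 = −1.182.
The balanced reaction is Pd2+(aq) + Mg(s) → Pd(s) + Mg2+(aq), so Q = [Mg2+(aq)] / [Pd2+(aq)].
Substituting the known concentrations and solving, log [Mg2+(aq)] = −3.169 and [Mg2+(aq)] = 0.00068 M.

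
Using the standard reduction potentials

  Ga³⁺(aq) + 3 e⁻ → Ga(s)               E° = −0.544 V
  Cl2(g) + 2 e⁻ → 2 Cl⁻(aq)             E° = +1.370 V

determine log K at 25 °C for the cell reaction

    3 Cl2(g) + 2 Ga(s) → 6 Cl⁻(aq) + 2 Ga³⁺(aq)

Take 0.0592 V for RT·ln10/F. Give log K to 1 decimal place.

The Cl₂/Cl⁻ couple is reduced (cathode); E°cell = +1.370 − (−0.544) = +1.914 V with n = 6.
At equilibrium E = 0, so log K = nE°cell / 0.0592 = (6)(+1.914) / 0.0592 = 194.0.

log K = 194.0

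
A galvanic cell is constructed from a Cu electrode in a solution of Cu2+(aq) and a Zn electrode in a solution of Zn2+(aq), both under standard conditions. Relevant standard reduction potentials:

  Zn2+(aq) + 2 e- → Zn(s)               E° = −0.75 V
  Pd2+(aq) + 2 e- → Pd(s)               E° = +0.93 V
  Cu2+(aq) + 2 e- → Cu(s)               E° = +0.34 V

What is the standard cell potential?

Of the two couples in this cell, the one with the more positive reduction potential is reduced at the cathode: here that is Cu²⁺/Cu (+0.34 V); Zn²⁺/Zn (−0.75 V) is the anode.
E°cell = E°(cathode) − E°(anode) = +0.34 − (−0.75) = +1.09 V.

+1.09 V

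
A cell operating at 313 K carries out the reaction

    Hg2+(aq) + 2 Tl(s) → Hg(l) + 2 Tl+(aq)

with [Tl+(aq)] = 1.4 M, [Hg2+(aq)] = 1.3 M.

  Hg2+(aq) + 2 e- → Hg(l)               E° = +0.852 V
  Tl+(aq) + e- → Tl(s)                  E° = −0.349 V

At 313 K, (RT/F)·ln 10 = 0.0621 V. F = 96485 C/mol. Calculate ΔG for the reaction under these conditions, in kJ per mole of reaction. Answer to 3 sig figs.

E°cell = +0.852 − (−0.349) = +1.201 V; the balanced reaction transfers n = 2 electrons.
The reaction quotient is [Tl+(aq)]^2 / [Hg2+(aq)] = 1.51; by Nernst, E = +1.201 − (0.0621/2)(0.178) = +1.1955 V.
Finally ΔG = −nFE = −(2)(96485 C/mol)(+1.1955 V) = −231 kJ/mol.

−231 kJ/mol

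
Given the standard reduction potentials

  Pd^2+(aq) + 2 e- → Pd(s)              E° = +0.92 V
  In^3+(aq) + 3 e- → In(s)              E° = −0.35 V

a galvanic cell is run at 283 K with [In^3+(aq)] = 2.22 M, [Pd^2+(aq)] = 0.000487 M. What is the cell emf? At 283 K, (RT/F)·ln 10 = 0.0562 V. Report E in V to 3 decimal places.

Since E°(Pd²⁺/Pd) > E°(In³⁺/In), Pd²⁺/Pd serves as the cathode.
The standard potential is +0.92 − (−0.35) = +1.27 V and the balanced reaction transfers n = 6 electrons.
Balancing gives 3 Pd^2+(aq) + 2 In(s) → 3 Pd(s) + 2 In^3+(aq); hence Q = [In^3+(aq)]^2 / [Pd^2+(aq)]^3 = 4.27×10^10 (log Q = 10.630).
E = E° − (0.0562/n)·log Q = +1.27 − (0.0562/6)(10.630) = +1.170 V.

+1.170 V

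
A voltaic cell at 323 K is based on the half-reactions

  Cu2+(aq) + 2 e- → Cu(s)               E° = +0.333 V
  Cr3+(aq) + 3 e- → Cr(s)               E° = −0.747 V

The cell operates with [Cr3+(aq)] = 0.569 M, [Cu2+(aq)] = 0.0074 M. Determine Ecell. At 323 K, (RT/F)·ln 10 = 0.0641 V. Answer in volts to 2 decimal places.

+1.02 V

Since E°(Cu²⁺/Cu) > E°(Cr³⁺/Cr), Cu²⁺/Cu serves as the cathode.
The standard potential is +0.333 − (−0.747) = +1.080 V and the balanced reaction transfers n = 6 electrons.
The balanced reaction is 3 Cu2+(aq) + 2 Cr(s) → 3 Cu(s) + 2 Cr3+(aq), so Q = [Cr3+(aq)]^2 / [Cu2+(aq)]^3 = 7.99×10^5 and log Q = 5.903.
Applying E = E° − (RT ln10/nF)·log Q gives +1.080 − (0.0641/6)(5.903) = +1.02 V.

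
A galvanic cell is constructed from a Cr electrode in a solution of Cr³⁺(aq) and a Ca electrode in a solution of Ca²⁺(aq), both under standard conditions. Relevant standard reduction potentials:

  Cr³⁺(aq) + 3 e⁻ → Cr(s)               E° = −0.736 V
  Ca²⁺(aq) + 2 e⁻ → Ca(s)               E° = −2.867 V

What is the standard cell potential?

Of the two couples in this cell, the one with the more positive reduction potential is reduced at the cathode: here that is Cr³⁺/Cr (−0.736 V); Ca²⁺/Ca (−2.867 V) is the anode.
E°cell = E°(cathode) − E°(anode) = −0.736 − (−2.867) = +2.131 V.

+2.131 V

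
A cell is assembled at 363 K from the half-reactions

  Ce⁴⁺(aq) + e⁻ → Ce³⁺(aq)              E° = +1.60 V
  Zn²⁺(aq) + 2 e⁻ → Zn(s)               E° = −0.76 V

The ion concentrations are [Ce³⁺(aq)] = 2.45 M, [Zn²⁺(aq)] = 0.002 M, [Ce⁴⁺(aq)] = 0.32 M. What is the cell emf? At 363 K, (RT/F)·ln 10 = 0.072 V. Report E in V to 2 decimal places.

The Ce⁴⁺/Ce³⁺ couple has the more positive E°, so it is the cathode; Zn²⁺/Zn is the anode.
E°cell = +1.60 − (−0.76) = +2.36 V, with n = 2 electrons transferred.
Balancing gives 2 Ce⁴⁺(aq) + Zn(s) → 2 Ce³⁺(aq) + Zn²⁺(aq); hence Q = ([Ce³⁺(aq)]^2·[Zn²⁺(aq)]) / [Ce⁴⁺(aq)]^2 = 0.117 (log Q = −0.931).
By the Nernst equation, E = +2.36 − (0.072/2)·(−0.931) = +2.39 V.

+2.39 V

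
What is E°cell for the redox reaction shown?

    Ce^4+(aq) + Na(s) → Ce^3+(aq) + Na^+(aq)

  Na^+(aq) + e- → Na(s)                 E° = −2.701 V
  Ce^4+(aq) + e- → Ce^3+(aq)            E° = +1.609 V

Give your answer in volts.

In the reaction as written, Ce^4+(aq) is reduced (cathode) and Na^+(aq) is produced by oxidation at the anode.
E°cell = E°(cathode) − E°(anode) = +1.609 − (−2.701) = +4.310 V.

+4.310 V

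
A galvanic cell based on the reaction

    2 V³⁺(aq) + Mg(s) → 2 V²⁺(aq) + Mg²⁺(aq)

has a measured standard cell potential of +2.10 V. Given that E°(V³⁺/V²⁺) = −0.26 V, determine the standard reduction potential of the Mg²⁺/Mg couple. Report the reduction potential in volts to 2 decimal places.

In the reaction as written the V³⁺/V²⁺ couple is reduced (cathode) and Mg²⁺/Mg is oxidized (anode), so E°cell = E°(V³⁺/V²⁺) − E°(Mg²⁺/Mg).
E°(Mg²⁺/Mg) = E°(cathode) − E°cell = −0.26 − (+2.10) = −2.36 V.

−2.36 V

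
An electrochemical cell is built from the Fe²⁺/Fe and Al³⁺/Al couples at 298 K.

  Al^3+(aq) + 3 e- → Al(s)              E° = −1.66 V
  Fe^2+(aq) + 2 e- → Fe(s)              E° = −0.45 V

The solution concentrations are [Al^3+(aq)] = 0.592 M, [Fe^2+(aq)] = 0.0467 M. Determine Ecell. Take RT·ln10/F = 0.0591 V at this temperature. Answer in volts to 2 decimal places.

Fe²⁺/Fe is reduced (cathode, E° = −0.45 V) and Al³⁺/Al is oxidized (anode).
The standard potential is −0.45 − (−1.66) = +1.21 V and the balanced reaction transfers n = 6 electrons.
For the overall reaction 3 Fe^2+(aq) + 2 Al(s) → 3 Fe(s) + 2 Al^3+(aq), Q = [Al^3+(aq)]^2 / [Fe^2+(aq)]^3 = 3.44×10^3, giving log Q = 3.537.
E = E° − (0.0591/n)·log Q = +1.21 − (0.0591/6)(3.537) = +1.18 V.

+1.18 V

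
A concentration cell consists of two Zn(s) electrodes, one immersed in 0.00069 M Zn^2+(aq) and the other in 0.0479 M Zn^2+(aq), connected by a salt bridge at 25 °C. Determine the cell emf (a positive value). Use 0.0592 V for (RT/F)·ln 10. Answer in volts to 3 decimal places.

0.055 V

For a concentration cell E°cell = 0, since both electrodes use the same couple.
The compartment with the higher Zn^2+(aq) concentration (0.0479 M) acts as the cathode; ions are reduced there and produced at the dilute (0.00069 M) anode.
With n = 2, Ecell = −(0.0592/2)·log([dilute]/[conc]) = −(0.0592/2)·log(0.00069/0.0479) = +0.055 V.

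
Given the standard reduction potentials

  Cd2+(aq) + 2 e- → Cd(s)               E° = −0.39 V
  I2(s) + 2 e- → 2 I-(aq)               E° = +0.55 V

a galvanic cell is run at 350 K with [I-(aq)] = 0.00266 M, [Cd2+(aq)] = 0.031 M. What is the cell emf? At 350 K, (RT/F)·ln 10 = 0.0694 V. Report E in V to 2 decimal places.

I₂/I⁻ is reduced (cathode, E° = +0.55 V) and Cd²⁺/Cd is oxidized (anode).
E°cell = +0.55 − (−0.39) = +0.94 V, with n = 2 electrons transferred.
The balanced reaction is I2(s) + Cd(s) → 2 I-(aq) + Cd2+(aq), so Q = [I-(aq)]^2·[Cd2+(aq)] = 2.19×10^−7 and log Q = −6.659.
By the Nernst equation, E = +0.94 − (0.0694/2)·(−6.659) = +1.17 V.

+1.17 V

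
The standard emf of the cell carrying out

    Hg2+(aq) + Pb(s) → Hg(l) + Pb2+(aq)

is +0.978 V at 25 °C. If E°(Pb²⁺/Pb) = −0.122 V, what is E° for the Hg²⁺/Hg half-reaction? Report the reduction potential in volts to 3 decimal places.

+0.856 V

In the reaction as written the Hg²⁺/Hg couple is reduced (cathode) and Pb²⁺/Pb is oxidized (anode), so E°cell = E°(Hg²⁺/Hg) − E°(Pb²⁺/Pb).
E°(Hg²⁺/Hg) = E°cell + E°(anode) = +0.978 + (−0.122) = +0.856 V.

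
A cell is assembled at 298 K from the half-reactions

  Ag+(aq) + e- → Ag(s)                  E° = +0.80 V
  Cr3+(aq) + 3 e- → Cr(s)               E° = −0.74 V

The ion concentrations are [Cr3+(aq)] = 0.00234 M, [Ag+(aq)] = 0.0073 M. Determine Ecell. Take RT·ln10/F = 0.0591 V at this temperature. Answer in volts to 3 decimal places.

Ag⁺/Ag is reduced (cathode, E° = +0.80 V) and Cr³⁺/Cr is oxidized (anode).
E°cell = E°cat − E°an = +0.80 − (−0.74) = +1.54 V; n = 3.
For the overall reaction 3 Ag+(aq) + Cr(s) → 3 Ag(s) + Cr3+(aq), Q = [Cr3+(aq)] / [Ag+(aq)]^3 = 6.02×10^3, giving log Q = 3.779.
By the Nernst equation, E = +1.54 − (0.0591/3)·(3.779) = +1.466 V.

+1.466 V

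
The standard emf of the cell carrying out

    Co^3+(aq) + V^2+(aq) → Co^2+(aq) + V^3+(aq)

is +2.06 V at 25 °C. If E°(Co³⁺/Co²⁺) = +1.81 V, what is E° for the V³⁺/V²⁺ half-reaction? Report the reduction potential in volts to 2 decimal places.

In the reaction as written the Co³⁺/Co²⁺ couple is reduced (cathode) and V³⁺/V²⁺ is oxidized (anode), so E°cell = E°(Co³⁺/Co²⁺) − E°(V³⁺/V²⁺).
E°(V³⁺/V²⁺) = E°(cathode) − E°cell = +1.81 − (+2.06) = −0.25 V.

−0.25 V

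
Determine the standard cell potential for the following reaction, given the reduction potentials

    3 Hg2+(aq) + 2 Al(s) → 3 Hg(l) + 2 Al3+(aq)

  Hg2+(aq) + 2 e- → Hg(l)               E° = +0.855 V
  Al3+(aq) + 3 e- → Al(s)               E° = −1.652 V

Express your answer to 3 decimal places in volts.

In the reaction as written, Hg2+(aq) is reduced (cathode) and Al3+(aq) is produced by oxidation at the anode.
E°cell = E°(cathode) − E°(anode) = +0.855 − (−1.652) = +2.507 V.

+2.507 V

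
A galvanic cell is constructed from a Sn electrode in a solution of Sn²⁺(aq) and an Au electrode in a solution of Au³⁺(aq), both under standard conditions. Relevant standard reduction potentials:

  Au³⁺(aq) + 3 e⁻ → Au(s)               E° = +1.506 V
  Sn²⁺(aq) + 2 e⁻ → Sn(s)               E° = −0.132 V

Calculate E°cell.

+1.638 V

The Au³⁺/Au couple has the higher E°, so Au ion is reduced (cathode) and Sn is oxidized (anode).
E°cell = E°(cathode) − E°(anode) = +1.506 − (−0.132) = +1.638 V.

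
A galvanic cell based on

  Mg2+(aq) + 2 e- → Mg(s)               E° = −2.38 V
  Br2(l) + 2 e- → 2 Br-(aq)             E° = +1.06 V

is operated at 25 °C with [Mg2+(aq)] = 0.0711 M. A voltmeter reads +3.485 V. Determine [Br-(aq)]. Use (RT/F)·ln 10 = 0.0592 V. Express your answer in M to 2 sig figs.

0.65 M

Br₂/Br⁻ is the cathode (higher E°); E°cell = +1.06 − (−2.38) = +3.44 V with n = 2.
From the Nernst equation, log Q = n(E° − E)/0.0592 = 2·(+3.44 − (+3.485))/0.0592 = −1.520.
For Br2(l) + Mg(s) → 2 Br-(aq) + Mg2+(aq), the reaction quotient is Q = [Br-(aq)]^2·[Mg2+(aq)].
Isolating [Br-(aq)] in Q = 10^{−1.520} yields log [Br-(aq)] = −0.186, i.e. 0.65 M.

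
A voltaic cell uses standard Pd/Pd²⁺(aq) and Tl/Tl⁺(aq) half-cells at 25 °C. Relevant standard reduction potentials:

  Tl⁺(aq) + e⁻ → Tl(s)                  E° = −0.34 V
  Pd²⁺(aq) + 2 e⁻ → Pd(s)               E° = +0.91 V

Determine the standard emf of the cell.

The Pd²⁺/Pd couple has the higher E°, so Pd ion is reduced (cathode) and Tl is oxidized (anode).
E°cell = E°(cathode) − E°(anode) = +0.91 − (−0.34) = +1.25 V.

+1.25 V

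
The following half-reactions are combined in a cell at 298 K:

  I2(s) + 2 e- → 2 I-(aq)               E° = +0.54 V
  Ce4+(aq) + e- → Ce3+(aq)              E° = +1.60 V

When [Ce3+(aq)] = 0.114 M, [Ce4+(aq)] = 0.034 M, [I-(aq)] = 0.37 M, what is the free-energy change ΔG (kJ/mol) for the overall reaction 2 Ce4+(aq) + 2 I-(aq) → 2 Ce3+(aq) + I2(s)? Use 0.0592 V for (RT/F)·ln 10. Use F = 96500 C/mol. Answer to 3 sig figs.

−194 kJ/mol

The standard cell potential is +1.60 − (+0.54) = +1.06 V, with n = 2 electrons in the balanced equation.
The reaction quotient is [Ce3+(aq)]^2 / ([Ce4+(aq)]^2·[I-(aq)]^2) = 82.1; by Nernst, E = +1.06 − (0.0592/2)(1.914) = +1.0033 V.
Then ΔG = −nFE = −2 × 96500 × +1.0033 J/mol = −194 kJ/mol.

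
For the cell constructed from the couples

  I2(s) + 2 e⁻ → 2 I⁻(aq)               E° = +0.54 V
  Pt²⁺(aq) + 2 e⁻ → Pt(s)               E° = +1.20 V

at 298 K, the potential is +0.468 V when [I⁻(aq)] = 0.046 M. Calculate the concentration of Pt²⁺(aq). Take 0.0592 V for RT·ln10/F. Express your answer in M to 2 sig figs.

With Pt²⁺/Pt at the cathode and I₂/I⁻ at the anode, E°cell = +1.20 − (+0.54) = +0.66 V (n = 2).
Since E = E° − (0.0592/n)·log Q, log Q = n(E° − E)/0.0592 = 6.486.
The balanced reaction is Pt²⁺(aq) + 2 I⁻(aq) → Pt(s) + I2(s), so Q = 1 / ([Pt²⁺(aq)]·[I⁻(aq)]^2).
Solving for the unknown gives log [Pt²⁺(aq)] = −3.812, so [Pt²⁺(aq)] ≈ 0.00015 M.

0.00015 M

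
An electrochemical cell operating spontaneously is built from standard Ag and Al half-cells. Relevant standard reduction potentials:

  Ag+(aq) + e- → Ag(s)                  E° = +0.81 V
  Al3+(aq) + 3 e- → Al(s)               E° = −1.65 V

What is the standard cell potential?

The Ag⁺/Ag couple has the higher E°, so Ag ion is reduced (cathode) and Al is oxidized (anode).
E°cell = E°(cathode) − E°(anode) = +0.81 − (−1.65) = +2.46 V.

+2.46 V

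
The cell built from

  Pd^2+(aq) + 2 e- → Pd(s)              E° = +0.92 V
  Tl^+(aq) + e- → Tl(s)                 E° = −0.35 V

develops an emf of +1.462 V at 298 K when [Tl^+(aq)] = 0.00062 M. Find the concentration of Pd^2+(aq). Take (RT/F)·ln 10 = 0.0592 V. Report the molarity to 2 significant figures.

1.2 M

With Pd²⁺/Pd at the cathode and Tl⁺/Tl at the anode, E°cell = +0.92 − (−0.35) = +1.27 V (n = 2).
From the Nernst equation, log Q = n(E° − E)/0.0592 = 2·(+1.27 − (+1.462))/0.0592 = −6.486.
For Pd^2+(aq) + 2 Tl(s) → Pd(s) + 2 Tl^+(aq), the reaction quotient is Q = [Tl^+(aq)]^2 / [Pd^2+(aq)].
Substituting the known concentrations and solving, log [Pd^2+(aq)] = 0.071 and [Pd^2+(aq)] = 1.2 M.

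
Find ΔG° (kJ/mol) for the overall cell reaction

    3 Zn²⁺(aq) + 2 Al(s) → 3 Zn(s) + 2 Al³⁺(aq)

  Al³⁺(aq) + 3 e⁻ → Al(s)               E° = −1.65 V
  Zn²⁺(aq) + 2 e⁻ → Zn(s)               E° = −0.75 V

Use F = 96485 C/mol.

−521 kJ/mol

In the reaction as written Zn²⁺(aq) is reduced, so the Zn²⁺/Zn couple is the cathode and Al³⁺/Al is the anode.
E°cell = −0.75 − (−1.65) = +0.90 V; balancing electrons gives n = 6.
ΔG° = −nFE°cell = −(6)(96485)(+0.90) J/mol = −521 kJ/mol.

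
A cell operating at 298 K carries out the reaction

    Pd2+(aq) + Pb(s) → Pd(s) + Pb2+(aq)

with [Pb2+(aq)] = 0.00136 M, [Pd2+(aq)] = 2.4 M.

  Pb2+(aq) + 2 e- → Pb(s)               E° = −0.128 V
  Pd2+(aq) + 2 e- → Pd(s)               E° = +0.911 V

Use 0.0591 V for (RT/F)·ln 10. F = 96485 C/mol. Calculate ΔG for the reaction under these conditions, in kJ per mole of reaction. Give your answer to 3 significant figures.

−219 kJ/mol

With Pd²⁺/Pd reduced at the cathode, E°cell = +0.911 − (−0.128) = +1.039 V and n = 2.
The reaction quotient is [Pb2+(aq)] / [Pd2+(aq)] = 0.000567; by Nernst, E = +1.039 − (0.0591/2)(−3.247) = +1.1349 V.
Finally ΔG = −nFE = −(2)(96485 C/mol)(+1.1349 V) = −219 kJ/mol.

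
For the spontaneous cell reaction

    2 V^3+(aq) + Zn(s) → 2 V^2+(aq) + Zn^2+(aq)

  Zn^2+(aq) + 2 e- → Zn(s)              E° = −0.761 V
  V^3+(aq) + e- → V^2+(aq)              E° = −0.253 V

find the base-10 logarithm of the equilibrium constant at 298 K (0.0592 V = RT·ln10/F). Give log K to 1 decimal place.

The V³⁺/V²⁺ couple is reduced (cathode); E°cell = −0.253 − (−0.761) = +0.508 V with n = 2.
At equilibrium E = 0, so log K = nE°cell / 0.0592 = (2)(+0.508) / 0.0592 = 17.2.

log K = 17.2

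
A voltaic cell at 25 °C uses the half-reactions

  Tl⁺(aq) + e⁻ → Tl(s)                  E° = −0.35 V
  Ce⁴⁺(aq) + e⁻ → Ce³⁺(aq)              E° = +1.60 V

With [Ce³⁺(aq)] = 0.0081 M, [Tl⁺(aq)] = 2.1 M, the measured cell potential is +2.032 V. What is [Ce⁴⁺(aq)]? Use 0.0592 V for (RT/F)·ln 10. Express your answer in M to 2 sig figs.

0.41 M

The Ce⁴⁺/Ce³⁺ couple has the larger reduction potential, so it is the cathode: E°cell = +1.60 − (−0.35) = +1.95 V and n = 1.
From the Nernst equation, log Q = n(E° − E)/0.0592 = 1·(+1.95 − (+2.032))/0.0592 = −1.385.
Balancing electrons gives Ce⁴⁺(aq) + Tl(s) → Ce³⁺(aq) + Tl⁺(aq); thus Q = ([Ce³⁺(aq)]·[Tl⁺(aq)]) / [Ce⁴⁺(aq)].
Isolating [Ce⁴⁺(aq)] in Q = 10^{−1.385} yields log [Ce⁴⁺(aq)] = −0.384, i.e. 0.41 M.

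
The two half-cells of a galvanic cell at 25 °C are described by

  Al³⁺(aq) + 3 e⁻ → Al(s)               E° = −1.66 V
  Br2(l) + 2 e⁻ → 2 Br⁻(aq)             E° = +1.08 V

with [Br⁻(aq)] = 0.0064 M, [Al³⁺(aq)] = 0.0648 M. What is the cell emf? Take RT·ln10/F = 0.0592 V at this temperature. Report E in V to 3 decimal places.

Since E°(Br₂/Br⁻) > E°(Al³⁺/Al), Br₂/Br⁻ serves as the cathode.
The standard potential is +1.08 − (−1.66) = +2.74 V and the balanced reaction transfers n = 6 electrons.
For the overall reaction 3 Br2(l) + 2 Al(s) → 6 Br⁻(aq) + 2 Al³⁺(aq), Q = [Br⁻(aq)]^6·[Al³⁺(aq)]^2 = 2.89×10^−16, giving log Q = −15.540.
By the Nernst equation, E = +2.74 − (0.0592/6)·(−15.540) = +2.893 V.

+2.893 V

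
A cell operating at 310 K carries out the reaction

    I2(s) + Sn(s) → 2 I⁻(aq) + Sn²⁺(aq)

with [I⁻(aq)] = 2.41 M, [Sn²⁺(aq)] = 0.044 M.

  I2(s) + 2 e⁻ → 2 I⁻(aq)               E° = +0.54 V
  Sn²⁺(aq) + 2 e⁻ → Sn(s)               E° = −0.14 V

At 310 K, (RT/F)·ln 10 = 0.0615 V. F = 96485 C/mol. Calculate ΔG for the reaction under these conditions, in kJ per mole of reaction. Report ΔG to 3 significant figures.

E°cell = +0.54 − (−0.14) = +0.68 V; the balanced reaction transfers n = 2 electrons.
Q = [I⁻(aq)]^2·[Sn²⁺(aq)] = 0.256, so log Q = −0.593 and E = +0.68 − (0.0615/2)(−0.593) = +0.6982 V.
Finally ΔG = −nFE = −(2)(96485 C/mol)(+0.6982 V) = −135 kJ/mol.

−135 kJ/mol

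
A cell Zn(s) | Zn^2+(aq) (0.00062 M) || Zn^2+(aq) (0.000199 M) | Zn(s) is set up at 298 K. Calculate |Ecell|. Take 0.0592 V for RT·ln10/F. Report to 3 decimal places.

0.015 V

For a concentration cell E°cell = 0, since both electrodes use the same couple.
The compartment with the higher Zn^2+(aq) concentration (0.00062 M) acts as the cathode; ions are reduced there and produced at the dilute (0.000199 M) anode.
With n = 2, Ecell = −(0.0592/2)·log([dilute]/[conc]) = −(0.0592/2)·log(0.000199/0.00062) = +0.015 V.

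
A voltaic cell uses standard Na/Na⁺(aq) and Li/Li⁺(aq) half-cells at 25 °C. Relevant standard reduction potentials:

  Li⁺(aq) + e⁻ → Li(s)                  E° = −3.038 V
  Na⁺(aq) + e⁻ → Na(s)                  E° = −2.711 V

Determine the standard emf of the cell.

The Na⁺/Na couple has the higher E°, so Na ion is reduced (cathode) and Li is oxidized (anode).
E°cell = E°(cathode) − E°(anode) = −2.711 − (−3.038) = +0.327 V.

+0.327 V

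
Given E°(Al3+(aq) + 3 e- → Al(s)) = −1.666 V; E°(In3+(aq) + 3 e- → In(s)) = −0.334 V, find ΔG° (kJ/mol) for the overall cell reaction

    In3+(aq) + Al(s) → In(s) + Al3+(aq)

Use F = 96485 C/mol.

In the reaction as written In3+(aq) is reduced, so the In³⁺/In couple is the cathode and Al³⁺/Al is the anode.
E°cell = −0.334 − (−1.666) = +1.332 V; balancing electrons gives n = 3.
ΔG° = −nFE°cell = −(3)(96485)(+1.332) J/mol = −386 kJ/mol.

−386 kJ/mol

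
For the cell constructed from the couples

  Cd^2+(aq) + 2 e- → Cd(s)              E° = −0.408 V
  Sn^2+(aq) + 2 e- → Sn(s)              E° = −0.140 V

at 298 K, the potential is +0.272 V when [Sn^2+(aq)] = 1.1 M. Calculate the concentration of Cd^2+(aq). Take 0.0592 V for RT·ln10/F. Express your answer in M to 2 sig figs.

0.81 M

With Sn²⁺/Sn at the cathode and Cd²⁺/Cd at the anode, E°cell = −0.140 − (−0.408) = +0.268 V (n = 2).
From the Nernst equation, log Q = n(E° − E)/0.0592 = 2·(+0.268 − (+0.272))/0.0592 = −0.135.
Balancing electrons gives Sn^2+(aq) + Cd(s) → Sn(s) + Cd^2+(aq); thus Q = [Cd^2+(aq)] / [Sn^2+(aq)].
Substituting the known concentrations and solving, log [Cd^2+(aq)] = −0.094 and [Cd^2+(aq)] = 0.81 M.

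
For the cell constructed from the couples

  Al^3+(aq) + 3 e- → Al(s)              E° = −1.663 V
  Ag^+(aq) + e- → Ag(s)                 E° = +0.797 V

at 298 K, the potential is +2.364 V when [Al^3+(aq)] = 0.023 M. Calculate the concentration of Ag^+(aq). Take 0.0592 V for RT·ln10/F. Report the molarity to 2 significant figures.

0.0068 M

With Ag⁺/Ag at the cathode and Al³⁺/Al at the anode, E°cell = +0.797 − (−1.663) = +2.460 V (n = 3).
From the Nernst equation, log Q = n(E° − E)/0.0592 = 3·(+2.460 − (+2.364))/0.0592 = 4.865.
Balancing electrons gives 3 Ag^+(aq) + Al(s) → 3 Ag(s) + Al^3+(aq); thus Q = [Al^3+(aq)] / [Ag^+(aq)]^3.
Solving for the unknown gives log [Ag^+(aq)] = −2.168, so [Ag^+(aq)] ≈ 0.0068 M.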